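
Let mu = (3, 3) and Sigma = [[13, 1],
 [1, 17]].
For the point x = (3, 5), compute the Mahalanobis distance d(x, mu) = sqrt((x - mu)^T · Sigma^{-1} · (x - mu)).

Step 1 — centre the observation: (x - mu) = (0, 2).

Step 2 — invert Sigma. det(Sigma) = 13·17 - (1)² = 220.
  Sigma^{-1} = (1/det) · [[d, -b], [-b, a]] = [[0.0773, -0.0045],
 [-0.0045, 0.0591]].

Step 3 — form the quadratic (x - mu)^T · Sigma^{-1} · (x - mu):
  Sigma^{-1} · (x - mu) = (-0.0091, 0.1182).
  (x - mu)^T · [Sigma^{-1} · (x - mu)] = (0)·(-0.0091) + (2)·(0.1182) = 0.2364.

Step 4 — take square root: d = √(0.2364) ≈ 0.4862.

d(x, mu) = √(0.2364) ≈ 0.4862


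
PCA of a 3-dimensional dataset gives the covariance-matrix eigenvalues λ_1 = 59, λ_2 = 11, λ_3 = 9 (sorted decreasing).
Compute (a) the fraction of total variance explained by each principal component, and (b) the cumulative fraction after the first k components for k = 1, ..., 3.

Step 1 — total variance = trace(Sigma) = Σ λ_i = 59 + 11 + 9 = 79.

Step 2 — fraction explained by component i = λ_i / Σ λ:
  PC1: 59/79 = 0.7468
  PC2: 11/79 = 0.1392
  PC3: 9/79 = 0.1139

Step 3 — cumulative fraction after k components = (λ_1 + ... + λ_k) / Σ λ:
  k = 1: 59/79 = 0.7468
  k = 2: (59 + 11)/79 = 70/79 = 0.8861
  k = 3: (59 + 11 + 9)/79 = 79/79 = 1

Summary (fraction, with percent):

explained: PC1 0.7468 (74.68%), PC2 0.1392 (13.92%), PC3 0.1139 (11.39%);  cumulative: 0.7468, 0.8861, 1


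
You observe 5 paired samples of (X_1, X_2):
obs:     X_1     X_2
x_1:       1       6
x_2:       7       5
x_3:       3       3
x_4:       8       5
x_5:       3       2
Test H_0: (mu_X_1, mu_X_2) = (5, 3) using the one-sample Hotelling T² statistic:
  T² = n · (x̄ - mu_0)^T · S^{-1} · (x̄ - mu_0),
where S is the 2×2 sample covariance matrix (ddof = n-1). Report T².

Step 1 — sample mean vector:
  mean(X_1) = (1 + 7 + 3 + 8 + 3) / 5 = 22/5 = 4.4
  mean(X_2) = (6 + 5 + 3 + 5 + 2) / 5 = 21/5 = 4.2
  x̄ = (4.4, 4.2),  deviation x̄ - mu_0 = (4.4, 4.2) - (5, 3) = (-0.6, 1.2).

Step 2 — sample covariance matrix, S[i,j] = (1/(n-1)) · Σ_k (x_{k,i} - mean_i) · (x_{k,j} - mean_j), divisor n-1 = 4:
  S[X_1,X_1] = ((-3.4)·(-3.4) + (2.6)·(2.6) + (-1.4)·(-1.4) + (3.6)·(3.6) + (-1.4)·(-1.4)) / 4 = 35.2/4 = 8.8
  S[X_1,X_2] = ((-3.4)·(1.8) + (2.6)·(0.8) + (-1.4)·(-1.2) + (3.6)·(0.8) + (-1.4)·(-2.2)) / 4 = 3.6/4 = 0.9
  S[X_2,X_2] = ((1.8)·(1.8) + (0.8)·(0.8) + (-1.2)·(-1.2) + (0.8)·(0.8) + (-2.2)·(-2.2)) / 4 = 10.8/4 = 2.7
  S = [[8.8, 0.9],
 [0.9, 2.7]].

Step 3 — invert S. det(S) = 8.8·2.7 - (0.9)² = 22.95.
  S^{-1} = (1/det) · [[d, -b], [-b, a]] = [[0.1176, -0.0392],
 [-0.0392, 0.3834]].

Step 4 — quadratic form (x̄ - mu_0)^T · S^{-1} · (x̄ - mu_0):
  S^{-1} · (x̄ - mu_0) = (-0.1176, 0.4837),
  (x̄ - mu_0)^T · [...] = (-0.6)·(-0.1176) + (1.2)·(0.4837) = 0.651.

Step 5 — scale by n: T² = 5 · 0.651 = 3.2549.

T² ≈ 3.2549


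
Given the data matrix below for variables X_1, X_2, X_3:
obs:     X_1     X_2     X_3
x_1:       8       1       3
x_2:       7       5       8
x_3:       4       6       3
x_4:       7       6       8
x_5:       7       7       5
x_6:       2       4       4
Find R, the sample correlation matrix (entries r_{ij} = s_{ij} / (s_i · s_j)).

Step 1 — column means:
  mean(X_1) = (8 + 7 + 4 + 7 + 7 + 2) / 6 = 35/6 = 5.8333
  mean(X_2) = (1 + 5 + 6 + 6 + 7 + 4) / 6 = 29/6 = 4.8333
  mean(X_3) = (3 + 8 + 3 + 8 + 5 + 4) / 6 = 31/6 = 5.1667

Step 2 — sample variances and covariances s[i,j] = (1/(n-1)) · Σ_k (x_{k,i} - mean_i) · (x_{k,j} - mean_j), with n-1 = 5:
  s[X_1,X_1] = ((2.1667)·(2.1667) + (1.1667)·(1.1667) + (-1.8333)·(-1.8333) + (1.1667)·(1.1667) + (1.1667)·(1.1667) + (-3.8333)·(-3.8333)) / 5 = 26.8333/5 = 5.3667
  s[X_1,X_2] = ((2.1667)·(-3.8333) + (1.1667)·(0.1667) + (-1.8333)·(1.1667) + (1.1667)·(1.1667) + (1.1667)·(2.1667) + (-3.8333)·(-0.8333)) / 5 = -3.1667/5 = -0.6333
  s[X_1,X_3] = ((2.1667)·(-2.1667) + (1.1667)·(2.8333) + (-1.8333)·(-2.1667) + (1.1667)·(2.8333) + (1.1667)·(-0.1667) + (-3.8333)·(-1.1667)) / 5 = 10.1667/5 = 2.0333
  s[X_2,X_2] = ((-3.8333)·(-3.8333) + (0.1667)·(0.1667) + (1.1667)·(1.1667) + (1.1667)·(1.1667) + (2.1667)·(2.1667) + (-0.8333)·(-0.8333)) / 5 = 22.8333/5 = 4.5667
  s[X_2,X_3] = ((-3.8333)·(-2.1667) + (0.1667)·(2.8333) + (1.1667)·(-2.1667) + (1.1667)·(2.8333) + (2.1667)·(-0.1667) + (-0.8333)·(-1.1667)) / 5 = 10.1667/5 = 2.0333
  s[X_3,X_3] = ((-2.1667)·(-2.1667) + (2.8333)·(2.8333) + (-2.1667)·(-2.1667) + (2.8333)·(2.8333) + (-0.1667)·(-0.1667) + (-1.1667)·(-1.1667)) / 5 = 26.8333/5 = 5.3667
  Sample standard deviations s_i = √(s[i,i]):
  s(X_1) = √(5.3667) = 2.3166
  s(X_2) = √(4.5667) = 2.137
  s(X_3) = √(5.3667) = 2.3166

Step 3 — r_{ij} = s_{ij} / (s_i · s_j):
  r[X_1,X_1] = 1 (diagonal).
  r[X_1,X_2] = -0.6333 / (2.3166 · 2.137) = -0.6333 / 4.9505 = -0.1279
  r[X_1,X_3] = 2.0333 / (2.3166 · 2.3166) = 2.0333 / 5.3667 = 0.3789
  r[X_2,X_2] = 1 (diagonal).
  r[X_2,X_3] = 2.0333 / (2.137 · 2.3166) = 2.0333 / 4.9505 = 0.4107
  r[X_3,X_3] = 1 (diagonal).

R is symmetric with unit diagonal. Assembling:

R = [[1, -0.1279, 0.3789],
 [-0.1279, 1, 0.4107],
 [0.3789, 0.4107, 1]]


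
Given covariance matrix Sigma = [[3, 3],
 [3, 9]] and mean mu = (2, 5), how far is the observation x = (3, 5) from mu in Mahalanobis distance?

Step 1 — centre the observation: (x - mu) = (1, 0).

Step 2 — invert Sigma. det(Sigma) = 3·9 - (3)² = 18.
  Sigma^{-1} = (1/det) · [[d, -b], [-b, a]] = [[0.5, -0.1667],
 [-0.1667, 0.1667]].

Step 3 — form the quadratic (x - mu)^T · Sigma^{-1} · (x - mu):
  Sigma^{-1} · (x - mu) = (0.5, -0.1667).
  (x - mu)^T · [Sigma^{-1} · (x - mu)] = (1)·(0.5) + (0)·(-0.1667) = 0.5.

Step 4 — take square root: d = √(0.5) ≈ 0.7071.

d(x, mu) = √(0.5) ≈ 0.7071


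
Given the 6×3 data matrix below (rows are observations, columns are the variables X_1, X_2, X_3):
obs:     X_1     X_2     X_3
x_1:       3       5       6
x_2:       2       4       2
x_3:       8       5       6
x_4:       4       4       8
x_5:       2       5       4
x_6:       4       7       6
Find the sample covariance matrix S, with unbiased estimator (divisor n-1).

Step 1 — column means:
  mean(X_1) = (3 + 2 + 8 + 4 + 2 + 4) / 6 = 23/6 = 3.8333
  mean(X_2) = (5 + 4 + 5 + 4 + 5 + 7) / 6 = 30/6 = 5
  mean(X_3) = (6 + 2 + 6 + 8 + 4 + 6) / 6 = 32/6 = 5.3333

Step 2 — sample covariance S[i,j] = (1/(n-1)) · Σ_k (x_{k,i} - mean_i) · (x_{k,j} - mean_j), with n-1 = 5.
  S[X_1,X_1] = ((-0.8333)·(-0.8333) + (-1.8333)·(-1.8333) + (4.1667)·(4.1667) + (0.1667)·(0.1667) + (-1.8333)·(-1.8333) + (0.1667)·(0.1667)) / 5 = 24.8333/5 = 4.9667
  S[X_1,X_2] = ((-0.8333)·(0) + (-1.8333)·(-1) + (4.1667)·(0) + (0.1667)·(-1) + (-1.8333)·(0) + (0.1667)·(2)) / 5 = 2/5 = 0.4
  S[X_1,X_3] = ((-0.8333)·(0.6667) + (-1.8333)·(-3.3333) + (4.1667)·(0.6667) + (0.1667)·(2.6667) + (-1.8333)·(-1.3333) + (0.1667)·(0.6667)) / 5 = 11.3333/5 = 2.2667
  S[X_2,X_2] = ((0)·(0) + (-1)·(-1) + (0)·(0) + (-1)·(-1) + (0)·(0) + (2)·(2)) / 5 = 6/5 = 1.2
  S[X_2,X_3] = ((0)·(0.6667) + (-1)·(-3.3333) + (0)·(0.6667) + (-1)·(2.6667) + (0)·(-1.3333) + (2)·(0.6667)) / 5 = 2/5 = 0.4
  S[X_3,X_3] = ((0.6667)·(0.6667) + (-3.3333)·(-3.3333) + (0.6667)·(0.6667) + (2.6667)·(2.6667) + (-1.3333)·(-1.3333) + (0.6667)·(0.6667)) / 5 = 21.3333/5 = 4.2667

S is symmetric (S[j,i] = S[i,j]). Assembling:

S = [[4.9667, 0.4, 2.2667],
 [0.4, 1.2, 0.4],
 [2.2667, 0.4, 4.2667]]


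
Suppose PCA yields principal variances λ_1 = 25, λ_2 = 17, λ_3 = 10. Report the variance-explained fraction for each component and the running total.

Step 1 — total variance = trace(Sigma) = Σ λ_i = 25 + 17 + 10 = 52.

Step 2 — fraction explained by component i = λ_i / Σ λ:
  PC1: 25/52 = 0.4808
  PC2: 17/52 = 0.3269
  PC3: 10/52 = 0.1923

Step 3 — cumulative fraction after k components = (λ_1 + ... + λ_k) / Σ λ:
  k = 1: 25/52 = 0.4808
  k = 2: (25 + 17)/52 = 42/52 = 0.8077
  k = 3: (25 + 17 + 10)/52 = 52/52 = 1

Summary (fraction, with percent):

explained: PC1 0.4808 (48.08%), PC2 0.3269 (32.69%), PC3 0.1923 (19.23%);  cumulative: 0.4808, 0.8077, 1


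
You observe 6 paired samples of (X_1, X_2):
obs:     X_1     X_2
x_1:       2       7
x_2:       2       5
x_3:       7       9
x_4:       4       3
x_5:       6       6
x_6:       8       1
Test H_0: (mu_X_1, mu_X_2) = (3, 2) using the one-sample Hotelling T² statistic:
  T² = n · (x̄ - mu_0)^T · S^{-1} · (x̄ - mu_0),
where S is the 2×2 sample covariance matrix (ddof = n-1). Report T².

Step 1 — sample mean vector:
  mean(X_1) = (2 + 2 + 7 + 4 + 6 + 8) / 6 = 29/6 = 4.8333
  mean(X_2) = (7 + 5 + 9 + 3 + 6 + 1) / 6 = 31/6 = 5.1667
  x̄ = (4.8333, 5.1667),  deviation x̄ - mu_0 = (4.8333, 5.1667) - (3, 2) = (1.8333, 3.1667).

Step 2 — sample covariance matrix, S[i,j] = (1/(n-1)) · Σ_k (x_{k,i} - mean_i) · (x_{k,j} - mean_j), divisor n-1 = 5:
  S[X_1,X_1] = ((-2.8333)·(-2.8333) + (-2.8333)·(-2.8333) + (2.1667)·(2.1667) + (-0.8333)·(-0.8333) + (1.1667)·(1.1667) + (3.1667)·(3.1667)) / 5 = 32.8333/5 = 6.5667
  S[X_1,X_2] = ((-2.8333)·(1.8333) + (-2.8333)·(-0.1667) + (2.1667)·(3.8333) + (-0.8333)·(-2.1667) + (1.1667)·(0.8333) + (3.1667)·(-4.1667)) / 5 = -6.8333/5 = -1.3667
  S[X_2,X_2] = ((1.8333)·(1.8333) + (-0.1667)·(-0.1667) + (3.8333)·(3.8333) + (-2.1667)·(-2.1667) + (0.8333)·(0.8333) + (-4.1667)·(-4.1667)) / 5 = 40.8333/5 = 8.1667
  S = [[6.5667, -1.3667],
 [-1.3667, 8.1667]].

Step 3 — invert S. det(S) = 6.5667·8.1667 - (-1.3667)² = 51.76.
  S^{-1} = (1/det) · [[d, -b], [-b, a]] = [[0.1578, 0.0264],
 [0.0264, 0.1269]].

Step 4 — quadratic form (x̄ - mu_0)^T · S^{-1} · (x̄ - mu_0):
  S^{-1} · (x̄ - mu_0) = (0.3729, 0.4502),
  (x̄ - mu_0)^T · [...] = (1.8333)·(0.3729) + (3.1667)·(0.4502) = 2.1091.

Step 5 — scale by n: T² = 6 · 2.1091 = 12.6546.

T² ≈ 12.6546


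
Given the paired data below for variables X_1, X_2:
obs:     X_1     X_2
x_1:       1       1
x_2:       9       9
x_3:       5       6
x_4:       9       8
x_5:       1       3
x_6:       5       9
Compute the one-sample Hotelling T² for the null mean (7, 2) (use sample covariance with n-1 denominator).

Step 1 — sample mean vector:
  mean(X_1) = (1 + 9 + 5 + 9 + 1 + 5) / 6 = 30/6 = 5
  mean(X_2) = (1 + 9 + 6 + 8 + 3 + 9) / 6 = 36/6 = 6
  x̄ = (5, 6),  deviation x̄ - mu_0 = (5, 6) - (7, 2) = (-2, 4).

Step 2 — sample covariance matrix, S[i,j] = (1/(n-1)) · Σ_k (x_{k,i} - mean_i) · (x_{k,j} - mean_j), divisor n-1 = 5:
  S[X_1,X_1] = ((-4)·(-4) + (4)·(4) + (0)·(0) + (4)·(4) + (-4)·(-4) + (0)·(0)) / 5 = 64/5 = 12.8
  S[X_1,X_2] = ((-4)·(-5) + (4)·(3) + (0)·(0) + (4)·(2) + (-4)·(-3) + (0)·(3)) / 5 = 52/5 = 10.4
  S[X_2,X_2] = ((-5)·(-5) + (3)·(3) + (0)·(0) + (2)·(2) + (-3)·(-3) + (3)·(3)) / 5 = 56/5 = 11.2
  S = [[12.8, 10.4],
 [10.4, 11.2]].

Step 3 — invert S. det(S) = 12.8·11.2 - (10.4)² = 35.2.
  S^{-1} = (1/det) · [[d, -b], [-b, a]] = [[0.3182, -0.2955],
 [-0.2955, 0.3636]].

Step 4 — quadratic form (x̄ - mu_0)^T · S^{-1} · (x̄ - mu_0):
  S^{-1} · (x̄ - mu_0) = (-1.8182, 2.0455),
  (x̄ - mu_0)^T · [...] = (-2)·(-1.8182) + (4)·(2.0455) = 11.8182.

Step 5 — scale by n: T² = 6 · 11.8182 = 70.9091.

T² ≈ 70.9091


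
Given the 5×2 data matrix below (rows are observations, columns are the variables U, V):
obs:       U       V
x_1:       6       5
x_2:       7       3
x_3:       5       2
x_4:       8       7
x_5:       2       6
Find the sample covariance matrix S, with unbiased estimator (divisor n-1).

Step 1 — column means:
  mean(U) = (6 + 7 + 5 + 8 + 2) / 5 = 28/5 = 5.6
  mean(V) = (5 + 3 + 2 + 7 + 6) / 5 = 23/5 = 4.6

Step 2 — sample covariance S[i,j] = (1/(n-1)) · Σ_k (x_{k,i} - mean_i) · (x_{k,j} - mean_j), with n-1 = 4.
  S[U,U] = ((0.4)·(0.4) + (1.4)·(1.4) + (-0.6)·(-0.6) + (2.4)·(2.4) + (-3.6)·(-3.6)) / 4 = 21.2/4 = 5.3
  S[U,V] = ((0.4)·(0.4) + (1.4)·(-1.6) + (-0.6)·(-2.6) + (2.4)·(2.4) + (-3.6)·(1.4)) / 4 = 0.2/4 = 0.05
  S[V,V] = ((0.4)·(0.4) + (-1.6)·(-1.6) + (-2.6)·(-2.6) + (2.4)·(2.4) + (1.4)·(1.4)) / 4 = 17.2/4 = 4.3

S is symmetric (S[j,i] = S[i,j]). Assembling:

S = [[5.3, 0.05],
 [0.05, 4.3]]


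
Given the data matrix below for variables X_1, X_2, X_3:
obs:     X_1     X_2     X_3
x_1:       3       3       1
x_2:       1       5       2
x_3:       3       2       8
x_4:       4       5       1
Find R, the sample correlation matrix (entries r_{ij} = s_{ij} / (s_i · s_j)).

Step 1 — column means:
  mean(X_1) = (3 + 1 + 3 + 4) / 4 = 11/4 = 2.75
  mean(X_2) = (3 + 5 + 2 + 5) / 4 = 15/4 = 3.75
  mean(X_3) = (1 + 2 + 8 + 1) / 4 = 12/4 = 3

Step 2 — sample variances and covariances s[i,j] = (1/(n-1)) · Σ_k (x_{k,i} - mean_i) · (x_{k,j} - mean_j), with n-1 = 3:
  s[X_1,X_1] = ((0.25)·(0.25) + (-1.75)·(-1.75) + (0.25)·(0.25) + (1.25)·(1.25)) / 3 = 4.75/3 = 1.5833
  s[X_1,X_2] = ((0.25)·(-0.75) + (-1.75)·(1.25) + (0.25)·(-1.75) + (1.25)·(1.25)) / 3 = -1.25/3 = -0.4167
  s[X_1,X_3] = ((0.25)·(-2) + (-1.75)·(-1) + (0.25)·(5) + (1.25)·(-2)) / 3 = 0/3 = 0
  s[X_2,X_2] = ((-0.75)·(-0.75) + (1.25)·(1.25) + (-1.75)·(-1.75) + (1.25)·(1.25)) / 3 = 6.75/3 = 2.25
  s[X_2,X_3] = ((-0.75)·(-2) + (1.25)·(-1) + (-1.75)·(5) + (1.25)·(-2)) / 3 = -11/3 = -3.6667
  s[X_3,X_3] = ((-2)·(-2) + (-1)·(-1) + (5)·(5) + (-2)·(-2)) / 3 = 34/3 = 11.3333
  Sample standard deviations s_i = √(s[i,i]):
  s(X_1) = √(1.5833) = 1.2583
  s(X_2) = √(2.25) = 1.5
  s(X_3) = √(11.3333) = 3.3665

Step 3 — r_{ij} = s_{ij} / (s_i · s_j):
  r[X_1,X_1] = 1 (diagonal).
  r[X_1,X_2] = -0.4167 / (1.2583 · 1.5) = -0.4167 / 1.8875 = -0.2208
  r[X_1,X_3] = 0 / (1.2583 · 3.3665) = 0 / 4.2361 = 0
  r[X_2,X_2] = 1 (diagonal).
  r[X_2,X_3] = -3.6667 / (1.5 · 3.3665) = -3.6667 / 5.0498 = -0.7261
  r[X_3,X_3] = 1 (diagonal).

R is symmetric with unit diagonal. Assembling:

R = [[1, -0.2208, 0],
 [-0.2208, 1, -0.7261],
 [0, -0.7261, 1]]


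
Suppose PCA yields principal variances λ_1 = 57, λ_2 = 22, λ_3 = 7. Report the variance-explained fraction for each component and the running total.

Step 1 — total variance = trace(Sigma) = Σ λ_i = 57 + 22 + 7 = 86.

Step 2 — fraction explained by component i = λ_i / Σ λ:
  PC1: 57/86 = 0.6628
  PC2: 22/86 = 0.2558
  PC3: 7/86 = 0.0814

Step 3 — cumulative fraction after k components = (λ_1 + ... + λ_k) / Σ λ:
  k = 1: 57/86 = 0.6628
  k = 2: (57 + 22)/86 = 79/86 = 0.9186
  k = 3: (57 + 22 + 7)/86 = 86/86 = 1

Summary (fraction, with percent):

explained: PC1 0.6628 (66.28%), PC2 0.2558 (25.58%), PC3 0.0814 (8.14%);  cumulative: 0.6628, 0.9186, 1


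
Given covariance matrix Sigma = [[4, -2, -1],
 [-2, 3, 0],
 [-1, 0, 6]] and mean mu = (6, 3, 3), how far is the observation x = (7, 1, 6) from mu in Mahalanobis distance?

Step 1 — centre the observation: (x - mu) = (1, -2, 3).

Step 2 — invert Sigma (cofactor / det for 3×3, or solve directly):
  Sigma^{-1} = [[0.4, 0.2667, 0.0667],
 [0.2667, 0.5111, 0.0444],
 [0.0667, 0.0444, 0.1778]].

Step 3 — form the quadratic (x - mu)^T · Sigma^{-1} · (x - mu):
  Sigma^{-1} · (x - mu) = (0.0667, -0.6222, 0.5111).
  (x - mu)^T · [Sigma^{-1} · (x - mu)] = (1)·(0.0667) + (-2)·(-0.6222) + (3)·(0.5111) = 2.8444.

Step 4 — take square root: d = √(2.8444) ≈ 1.6865.

d(x, mu) = √(2.8444) ≈ 1.6865


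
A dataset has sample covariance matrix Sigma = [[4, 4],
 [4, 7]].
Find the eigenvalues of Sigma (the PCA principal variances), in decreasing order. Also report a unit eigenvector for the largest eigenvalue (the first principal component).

Step 1 — characteristic polynomial of 2×2 Sigma:
  det(Sigma - λI) = λ² - trace · λ + det = 0.
  trace = 4 + 7 = 11, det = 4·7 - (4)² = 12.
Step 2 — discriminant:
  Δ = trace² - 4·det = 121 - 48 = 73.
Step 3 — eigenvalues:
  λ = (trace ± √Δ)/2 = (11 ± 8.544)/2,
  λ_1 = 9.772,  λ_2 = 1.228.

Step 4 — unit eigenvector for λ_1: solve (Sigma - λ_1 I)v = 0. First row:
  (4 - 9.772)·v_x + (4)·v_y = 0, i.e. (-5.772)·v_x + (4)·v_y = 0,
  so v ∝ (b, λ_1 - a) = (4, 5.772) = u.
  ||u|| = √((4)² + (5.772)²) = √(49.316) ≈ 7.0225,
  v_1 = u/||u|| ≈ (0.5696, 0.8219) (||v_1|| = 1).

λ_1 = 9.772,  λ_2 = 1.228;  v_1 ≈ (0.5696, 0.8219)


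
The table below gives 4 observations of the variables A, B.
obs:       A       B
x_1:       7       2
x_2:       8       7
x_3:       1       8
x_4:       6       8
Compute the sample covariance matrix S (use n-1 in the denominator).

Step 1 — column means:
  mean(A) = (7 + 8 + 1 + 6) / 4 = 22/4 = 5.5
  mean(B) = (2 + 7 + 8 + 8) / 4 = 25/4 = 6.25

Step 2 — sample covariance S[i,j] = (1/(n-1)) · Σ_k (x_{k,i} - mean_i) · (x_{k,j} - mean_j), with n-1 = 3.
  S[A,A] = ((1.5)·(1.5) + (2.5)·(2.5) + (-4.5)·(-4.5) + (0.5)·(0.5)) / 3 = 29/3 = 9.6667
  S[A,B] = ((1.5)·(-4.25) + (2.5)·(0.75) + (-4.5)·(1.75) + (0.5)·(1.75)) / 3 = -11.5/3 = -3.8333
  S[B,B] = ((-4.25)·(-4.25) + (0.75)·(0.75) + (1.75)·(1.75) + (1.75)·(1.75)) / 3 = 24.75/3 = 8.25

S is symmetric (S[j,i] = S[i,j]). Assembling:

S = [[9.6667, -3.8333],
 [-3.8333, 8.25]]


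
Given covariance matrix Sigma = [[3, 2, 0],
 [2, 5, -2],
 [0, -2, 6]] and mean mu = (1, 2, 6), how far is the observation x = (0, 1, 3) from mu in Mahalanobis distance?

Step 1 — centre the observation: (x - mu) = (-1, -1, -3).

Step 2 — invert Sigma (cofactor / det for 3×3, or solve directly):
  Sigma^{-1} = [[0.4815, -0.2222, -0.0741],
 [-0.2222, 0.3333, 0.1111],
 [-0.0741, 0.1111, 0.2037]].

Step 3 — form the quadratic (x - mu)^T · Sigma^{-1} · (x - mu):
  Sigma^{-1} · (x - mu) = (-0.037, -0.4444, -0.6481).
  (x - mu)^T · [Sigma^{-1} · (x - mu)] = (-1)·(-0.037) + (-1)·(-0.4444) + (-3)·(-0.6481) = 2.4259.

Step 4 — take square root: d = √(2.4259) ≈ 1.5575.

d(x, mu) = √(2.4259) ≈ 1.5575


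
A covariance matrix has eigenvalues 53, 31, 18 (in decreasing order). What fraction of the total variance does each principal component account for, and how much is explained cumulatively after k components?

Step 1 — total variance = trace(Sigma) = Σ λ_i = 53 + 31 + 18 = 102.

Step 2 — fraction explained by component i = λ_i / Σ λ:
  PC1: 53/102 = 0.5196
  PC2: 31/102 = 0.3039
  PC3: 18/102 = 0.1765

Step 3 — cumulative fraction after k components = (λ_1 + ... + λ_k) / Σ λ:
  k = 1: 53/102 = 0.5196
  k = 2: (53 + 31)/102 = 84/102 = 0.8235
  k = 3: (53 + 31 + 18)/102 = 102/102 = 1

Summary (fraction, with percent):

explained: PC1 0.5196 (51.96%), PC2 0.3039 (30.39%), PC3 0.1765 (17.65%);  cumulative: 0.5196, 0.8235, 1


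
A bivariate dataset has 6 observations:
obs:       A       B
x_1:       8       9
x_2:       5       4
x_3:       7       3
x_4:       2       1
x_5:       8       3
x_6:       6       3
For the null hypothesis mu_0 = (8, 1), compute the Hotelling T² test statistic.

Step 1 — sample mean vector:
  mean(A) = (8 + 5 + 7 + 2 + 8 + 6) / 6 = 36/6 = 6
  mean(B) = (9 + 4 + 3 + 1 + 3 + 3) / 6 = 23/6 = 3.8333
  x̄ = (6, 3.8333),  deviation x̄ - mu_0 = (6, 3.8333) - (8, 1) = (-2, 2.8333).

Step 2 — sample covariance matrix, S[i,j] = (1/(n-1)) · Σ_k (x_{k,i} - mean_i) · (x_{k,j} - mean_j), divisor n-1 = 5:
  S[A,A] = ((2)·(2) + (-1)·(-1) + (1)·(1) + (-4)·(-4) + (2)·(2) + (0)·(0)) / 5 = 26/5 = 5.2
  S[A,B] = ((2)·(5.1667) + (-1)·(0.1667) + (1)·(-0.8333) + (-4)·(-2.8333) + (2)·(-0.8333) + (0)·(-0.8333)) / 5 = 19/5 = 3.8
  S[B,B] = ((5.1667)·(5.1667) + (0.1667)·(0.1667) + (-0.8333)·(-0.8333) + (-2.8333)·(-2.8333) + (-0.8333)·(-0.8333) + (-0.8333)·(-0.8333)) / 5 = 36.8333/5 = 7.3667
  S = [[5.2, 3.8],
 [3.8, 7.3667]].

Step 3 — invert S. det(S) = 5.2·7.3667 - (3.8)² = 23.8667.
  S^{-1} = (1/det) · [[d, -b], [-b, a]] = [[0.3087, -0.1592],
 [-0.1592, 0.2179]].

Step 4 — quadratic form (x̄ - mu_0)^T · S^{-1} · (x̄ - mu_0):
  S^{-1} · (x̄ - mu_0) = (-1.0684, 0.9358),
  (x̄ - mu_0)^T · [...] = (-2)·(-1.0684) + (2.8333)·(0.9358) = 4.7882.

Step 5 — scale by n: T² = 6 · 4.7882 = 28.7291.

T² ≈ 28.7291


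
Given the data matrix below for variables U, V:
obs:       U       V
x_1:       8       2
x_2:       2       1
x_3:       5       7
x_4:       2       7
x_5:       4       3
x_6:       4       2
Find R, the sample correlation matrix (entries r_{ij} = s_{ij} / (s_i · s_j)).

Step 1 — column means:
  mean(U) = (8 + 2 + 5 + 2 + 4 + 4) / 6 = 25/6 = 4.1667
  mean(V) = (2 + 1 + 7 + 7 + 3 + 2) / 6 = 22/6 = 3.6667

Step 2 — sample variances and covariances s[i,j] = (1/(n-1)) · Σ_k (x_{k,i} - mean_i) · (x_{k,j} - mean_j), with n-1 = 5:
  s[U,U] = ((3.8333)·(3.8333) + (-2.1667)·(-2.1667) + (0.8333)·(0.8333) + (-2.1667)·(-2.1667) + (-0.1667)·(-0.1667) + (-0.1667)·(-0.1667)) / 5 = 24.8333/5 = 4.9667
  s[U,V] = ((3.8333)·(-1.6667) + (-2.1667)·(-2.6667) + (0.8333)·(3.3333) + (-2.1667)·(3.3333) + (-0.1667)·(-0.6667) + (-0.1667)·(-1.6667)) / 5 = -4.6667/5 = -0.9333
  s[V,V] = ((-1.6667)·(-1.6667) + (-2.6667)·(-2.6667) + (3.3333)·(3.3333) + (3.3333)·(3.3333) + (-0.6667)·(-0.6667) + (-1.6667)·(-1.6667)) / 5 = 35.3333/5 = 7.0667
  Sample standard deviations s_i = √(s[i,i]):
  s(U) = √(4.9667) = 2.2286
  s(V) = √(7.0667) = 2.6583

Step 3 — r_{ij} = s_{ij} / (s_i · s_j):
  r[U,U] = 1 (diagonal).
  r[U,V] = -0.9333 / (2.2286 · 2.6583) = -0.9333 / 5.9243 = -0.1575
  r[V,V] = 1 (diagonal).

R is symmetric with unit diagonal. Assembling:

R = [[1, -0.1575],
 [-0.1575, 1]]


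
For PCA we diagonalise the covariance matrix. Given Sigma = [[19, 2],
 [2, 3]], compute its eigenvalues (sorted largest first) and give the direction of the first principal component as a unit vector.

Step 1 — characteristic polynomial of 2×2 Sigma:
  det(Sigma - λI) = λ² - trace · λ + det = 0.
  trace = 19 + 3 = 22, det = 19·3 - (2)² = 53.
Step 2 — discriminant:
  Δ = trace² - 4·det = 484 - 212 = 272.
Step 3 — eigenvalues:
  λ = (trace ± √Δ)/2 = (22 ± 16.4924)/2,
  λ_1 = 19.2462,  λ_2 = 2.7538.

Step 4 — unit eigenvector for λ_1: solve (Sigma - λ_1 I)v = 0. First row:
  (19 - 19.2462)·v_x + (2)·v_y = 0, i.e. (-0.2462)·v_x + (2)·v_y = 0,
  so v ∝ (b, λ_1 - a) = (2, 0.2462) = u.
  ||u|| = √((2)² + (0.2462)²) = √(4.0606) ≈ 2.0151,
  v_1 = u/||u|| ≈ (0.9925, 0.1222) (||v_1|| = 1).

λ_1 = 19.2462,  λ_2 = 2.7538;  v_1 ≈ (0.9925, 0.1222)


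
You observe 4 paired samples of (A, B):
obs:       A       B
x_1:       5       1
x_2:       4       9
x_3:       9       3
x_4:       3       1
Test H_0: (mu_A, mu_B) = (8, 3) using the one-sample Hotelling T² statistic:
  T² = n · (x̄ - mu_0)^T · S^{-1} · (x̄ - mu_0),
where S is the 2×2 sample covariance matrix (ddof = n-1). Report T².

Step 1 — sample mean vector:
  mean(A) = (5 + 4 + 9 + 3) / 4 = 21/4 = 5.25
  mean(B) = (1 + 9 + 3 + 1) / 4 = 14/4 = 3.5
  x̄ = (5.25, 3.5),  deviation x̄ - mu_0 = (5.25, 3.5) - (8, 3) = (-2.75, 0.5).

Step 2 — sample covariance matrix, S[i,j] = (1/(n-1)) · Σ_k (x_{k,i} - mean_i) · (x_{k,j} - mean_j), divisor n-1 = 3:
  S[A,A] = ((-0.25)·(-0.25) + (-1.25)·(-1.25) + (3.75)·(3.75) + (-2.25)·(-2.25)) / 3 = 20.75/3 = 6.9167
  S[A,B] = ((-0.25)·(-2.5) + (-1.25)·(5.5) + (3.75)·(-0.5) + (-2.25)·(-2.5)) / 3 = -2.5/3 = -0.8333
  S[B,B] = ((-2.5)·(-2.5) + (5.5)·(5.5) + (-0.5)·(-0.5) + (-2.5)·(-2.5)) / 3 = 43/3 = 14.3333
  S = [[6.9167, -0.8333],
 [-0.8333, 14.3333]].

Step 3 — invert S. det(S) = 6.9167·14.3333 - (-0.8333)² = 98.4444.
  S^{-1} = (1/det) · [[d, -b], [-b, a]] = [[0.1456, 0.0085],
 [0.0085, 0.0703]].

Step 4 — quadratic form (x̄ - mu_0)^T · S^{-1} · (x̄ - mu_0):
  S^{-1} · (x̄ - mu_0) = (-0.3962, 0.0119),
  (x̄ - mu_0)^T · [...] = (-2.75)·(-0.3962) + (0.5)·(0.0119) = 1.0954.

Step 5 — scale by n: T² = 4 · 1.0954 = 4.3815.

T² ≈ 4.3815


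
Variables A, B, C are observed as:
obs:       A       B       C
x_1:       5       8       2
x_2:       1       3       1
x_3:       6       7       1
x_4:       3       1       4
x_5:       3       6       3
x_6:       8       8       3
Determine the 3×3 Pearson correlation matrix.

Step 1 — column means:
  mean(A) = (5 + 1 + 6 + 3 + 3 + 8) / 6 = 26/6 = 4.3333
  mean(B) = (8 + 3 + 7 + 1 + 6 + 8) / 6 = 33/6 = 5.5
  mean(C) = (2 + 1 + 1 + 4 + 3 + 3) / 6 = 14/6 = 2.3333

Step 2 — sample variances and covariances s[i,j] = (1/(n-1)) · Σ_k (x_{k,i} - mean_i) · (x_{k,j} - mean_j), with n-1 = 5:
  s[A,A] = ((0.6667)·(0.6667) + (-3.3333)·(-3.3333) + (1.6667)·(1.6667) + (-1.3333)·(-1.3333) + (-1.3333)·(-1.3333) + (3.6667)·(3.6667)) / 5 = 31.3333/5 = 6.2667
  s[A,B] = ((0.6667)·(2.5) + (-3.3333)·(-2.5) + (1.6667)·(1.5) + (-1.3333)·(-4.5) + (-1.3333)·(0.5) + (3.6667)·(2.5)) / 5 = 27/5 = 5.4
  s[A,C] = ((0.6667)·(-0.3333) + (-3.3333)·(-1.3333) + (1.6667)·(-1.3333) + (-1.3333)·(1.6667) + (-1.3333)·(0.6667) + (3.6667)·(0.6667)) / 5 = 1.3333/5 = 0.2667
  s[B,B] = ((2.5)·(2.5) + (-2.5)·(-2.5) + (1.5)·(1.5) + (-4.5)·(-4.5) + (0.5)·(0.5) + (2.5)·(2.5)) / 5 = 41.5/5 = 8.3
  s[B,C] = ((2.5)·(-0.3333) + (-2.5)·(-1.3333) + (1.5)·(-1.3333) + (-4.5)·(1.6667) + (0.5)·(0.6667) + (2.5)·(0.6667)) / 5 = -5/5 = -1
  s[C,C] = ((-0.3333)·(-0.3333) + (-1.3333)·(-1.3333) + (-1.3333)·(-1.3333) + (1.6667)·(1.6667) + (0.6667)·(0.6667) + (0.6667)·(0.6667)) / 5 = 7.3333/5 = 1.4667
  Sample standard deviations s_i = √(s[i,i]):
  s(A) = √(6.2667) = 2.5033
  s(B) = √(8.3) = 2.881
  s(C) = √(1.4667) = 1.2111

Step 3 — r_{ij} = s_{ij} / (s_i · s_j):
  r[A,A] = 1 (diagonal).
  r[A,B] = 5.4 / (2.5033 · 2.881) = 5.4 / 7.212 = 0.7487
  r[A,C] = 0.2667 / (2.5033 · 1.2111) = 0.2667 / 3.0317 = 0.088
  r[B,B] = 1 (diagonal).
  r[B,C] = -1 / (2.881 · 1.2111) = -1 / 3.489 = -0.2866
  r[C,C] = 1 (diagonal).

R is symmetric with unit diagonal. Assembling:

R = [[1, 0.7487, 0.088],
 [0.7487, 1, -0.2866],
 [0.088, -0.2866, 1]]


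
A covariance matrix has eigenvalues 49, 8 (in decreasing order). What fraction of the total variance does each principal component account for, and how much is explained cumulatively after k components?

Step 1 — total variance = trace(Sigma) = Σ λ_i = 49 + 8 = 57.

Step 2 — fraction explained by component i = λ_i / Σ λ:
  PC1: 49/57 = 0.8596
  PC2: 8/57 = 0.1404

Step 3 — cumulative fraction after k components = (λ_1 + ... + λ_k) / Σ λ:
  k = 1: 49/57 = 0.8596
  k = 2: (49 + 8)/57 = 57/57 = 1

Summary (fraction, with percent):

explained: PC1 0.8596 (85.96%), PC2 0.1404 (14.04%);  cumulative: 0.8596, 1


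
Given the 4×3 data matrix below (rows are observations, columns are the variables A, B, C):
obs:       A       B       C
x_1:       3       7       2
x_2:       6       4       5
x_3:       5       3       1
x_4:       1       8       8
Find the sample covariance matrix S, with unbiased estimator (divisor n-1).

Step 1 — column means:
  mean(A) = (3 + 6 + 5 + 1) / 4 = 15/4 = 3.75
  mean(B) = (7 + 4 + 3 + 8) / 4 = 22/4 = 5.5
  mean(C) = (2 + 5 + 1 + 8) / 4 = 16/4 = 4

Step 2 — sample covariance S[i,j] = (1/(n-1)) · Σ_k (x_{k,i} - mean_i) · (x_{k,j} - mean_j), with n-1 = 3.
  S[A,A] = ((-0.75)·(-0.75) + (2.25)·(2.25) + (1.25)·(1.25) + (-2.75)·(-2.75)) / 3 = 14.75/3 = 4.9167
  S[A,B] = ((-0.75)·(1.5) + (2.25)·(-1.5) + (1.25)·(-2.5) + (-2.75)·(2.5)) / 3 = -14.5/3 = -4.8333
  S[A,C] = ((-0.75)·(-2) + (2.25)·(1) + (1.25)·(-3) + (-2.75)·(4)) / 3 = -11/3 = -3.6667
  S[B,B] = ((1.5)·(1.5) + (-1.5)·(-1.5) + (-2.5)·(-2.5) + (2.5)·(2.5)) / 3 = 17/3 = 5.6667
  S[B,C] = ((1.5)·(-2) + (-1.5)·(1) + (-2.5)·(-3) + (2.5)·(4)) / 3 = 13/3 = 4.3333
  S[C,C] = ((-2)·(-2) + (1)·(1) + (-3)·(-3) + (4)·(4)) / 3 = 30/3 = 10

S is symmetric (S[j,i] = S[i,j]). Assembling:

S = [[4.9167, -4.8333, -3.6667],
 [-4.8333, 5.6667, 4.3333],
 [-3.6667, 4.3333, 10]]


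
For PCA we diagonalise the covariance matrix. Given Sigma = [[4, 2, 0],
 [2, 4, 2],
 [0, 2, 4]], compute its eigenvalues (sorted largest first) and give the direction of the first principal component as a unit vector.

Step 1 — characteristic polynomial p(λ) = det(λI - Sigma) = λ³ - tr·λ² + c_1·λ - det, where tr = trace, c_1 = sum of the principal 2×2 minors, det = det(Sigma):
  tr = 4 + 4 + 4 = 12,
  c_1 = (4·4 - (2)²) + (4·4 - (0)²) + (4·4 - (2)²) = 12 + 16 + 12 = 40,
  det = 4·(4·4 - (2)²) - (2)·((2)·4 - (2)·(0)) + (0)·((2)·(2) - 4·(0)) = 4·(12) - (2)·(8) + (0)·(4) = 32.
  So p(λ) = λ³ - 12λ² + 40λ - 32.
Step 2 — look for an integer root (rational root theorem: any rational root is an integer divisor of 32). Testing λ = 4:
  p(4) = 64 - 192 + 160 - 32 = 0  ✓
  Dividing out (λ - 4): p(λ) = (λ - 4)(λ² - 8λ + 8).
Step 3 — remaining eigenvalues from the quadratic λ² - 8λ + 8 = 0:
  Δ = 8² - 4·8 = 64 - 32 = 32,  λ = (8 ± √32)/2 = (8 ± 5.6569)/2 ≈ 6.8284 or 1.1716.
  Sorted: λ_1 = 6.8284,  λ_2 = 4,  λ_3 = 1.1716  (check: sum = 12 = tr ✓).

Step 4 — unit eigenvector for λ_1 ≈ 6.8284: v spans the null space of (Sigma - λ_1 I), whose rows are
  r_1 = (-2.8284, 2, 0),  r_2 = (2, -2.8284, 2),  r_3 = (0, 2, -2.8284).
  v is orthogonal to every row, so take v ∝ r_1 × r_2 = ((2)·(2) - (0)·(-2.8284), (0)·(2) - (-2.8284)·(2), (-2.8284)·(-2.8284) - (2)·(2)) ≈ (4, 5.6569, 4).
  Let u = (4, 5.6569, 4).
  ||u|| = √((4)² + (5.6569)² + (4)²) = √(64) ≈ 8,  v_1 = u/||u|| ≈ (0.5, 0.7071, 0.5) (||v_1|| = 1).

λ_1 = 6.8284,  λ_2 = 4,  λ_3 = 1.1716;  v_1 ≈ (0.5, 0.7071, 0.5)


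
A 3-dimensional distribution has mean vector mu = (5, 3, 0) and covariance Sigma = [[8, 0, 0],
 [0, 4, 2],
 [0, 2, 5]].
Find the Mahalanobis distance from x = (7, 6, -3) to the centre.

Step 1 — centre the observation: (x - mu) = (2, 3, -3).

Step 2 — invert Sigma (cofactor / det for 3×3, or solve directly):
  Sigma^{-1} = [[0.125, 0, 0],
 [0, 0.3125, -0.125],
 [0, -0.125, 0.25]].

Step 3 — form the quadratic (x - mu)^T · Sigma^{-1} · (x - mu):
  Sigma^{-1} · (x - mu) = (0.25, 1.3125, -1.125).
  (x - mu)^T · [Sigma^{-1} · (x - mu)] = (2)·(0.25) + (3)·(1.3125) + (-3)·(-1.125) = 7.8125.

Step 4 — take square root: d = √(7.8125) ≈ 2.7951.

d(x, mu) = √(7.8125) ≈ 2.7951


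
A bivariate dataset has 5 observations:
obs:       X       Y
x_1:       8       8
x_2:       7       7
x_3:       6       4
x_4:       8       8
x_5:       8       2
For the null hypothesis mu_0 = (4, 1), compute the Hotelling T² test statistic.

Step 1 — sample mean vector:
  mean(X) = (8 + 7 + 6 + 8 + 8) / 5 = 37/5 = 7.4
  mean(Y) = (8 + 7 + 4 + 8 + 2) / 5 = 29/5 = 5.8
  x̄ = (7.4, 5.8),  deviation x̄ - mu_0 = (7.4, 5.8) - (4, 1) = (3.4, 4.8).

Step 2 — sample covariance matrix, S[i,j] = (1/(n-1)) · Σ_k (x_{k,i} - mean_i) · (x_{k,j} - mean_j), divisor n-1 = 4:
  S[X,X] = ((0.6)·(0.6) + (-0.4)·(-0.4) + (-1.4)·(-1.4) + (0.6)·(0.6) + (0.6)·(0.6)) / 4 = 3.2/4 = 0.8
  S[X,Y] = ((0.6)·(2.2) + (-0.4)·(1.2) + (-1.4)·(-1.8) + (0.6)·(2.2) + (0.6)·(-3.8)) / 4 = 2.4/4 = 0.6
  S[Y,Y] = ((2.2)·(2.2) + (1.2)·(1.2) + (-1.8)·(-1.8) + (2.2)·(2.2) + (-3.8)·(-3.8)) / 4 = 28.8/4 = 7.2
  S = [[0.8, 0.6],
 [0.6, 7.2]].

Step 3 — invert S. det(S) = 0.8·7.2 - (0.6)² = 5.4.
  S^{-1} = (1/det) · [[d, -b], [-b, a]] = [[1.3333, -0.1111],
 [-0.1111, 0.1481]].

Step 4 — quadratic form (x̄ - mu_0)^T · S^{-1} · (x̄ - mu_0):
  S^{-1} · (x̄ - mu_0) = (4, 0.3333),
  (x̄ - mu_0)^T · [...] = (3.4)·(4) + (4.8)·(0.3333) = 15.2.

Step 5 — scale by n: T² = 5 · 15.2 = 76.

T² ≈ 76


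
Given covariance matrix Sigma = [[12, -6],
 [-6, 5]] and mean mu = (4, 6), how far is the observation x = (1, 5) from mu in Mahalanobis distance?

Step 1 — centre the observation: (x - mu) = (-3, -1).

Step 2 — invert Sigma. det(Sigma) = 12·5 - (-6)² = 24.
  Sigma^{-1} = (1/det) · [[d, -b], [-b, a]] = [[0.2083, 0.25],
 [0.25, 0.5]].

Step 3 — form the quadratic (x - mu)^T · Sigma^{-1} · (x - mu):
  Sigma^{-1} · (x - mu) = (-0.875, -1.25).
  (x - mu)^T · [Sigma^{-1} · (x - mu)] = (-3)·(-0.875) + (-1)·(-1.25) = 3.875.

Step 4 — take square root: d = √(3.875) ≈ 1.9685.

d(x, mu) = √(3.875) ≈ 1.9685


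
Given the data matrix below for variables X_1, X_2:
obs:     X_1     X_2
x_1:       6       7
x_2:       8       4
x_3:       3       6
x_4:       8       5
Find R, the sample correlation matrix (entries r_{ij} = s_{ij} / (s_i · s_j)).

Step 1 — column means:
  mean(X_1) = (6 + 8 + 3 + 8) / 4 = 25/4 = 6.25
  mean(X_2) = (7 + 4 + 6 + 5) / 4 = 22/4 = 5.5

Step 2 — sample variances and covariances s[i,j] = (1/(n-1)) · Σ_k (x_{k,i} - mean_i) · (x_{k,j} - mean_j), with n-1 = 3:
  s[X_1,X_1] = ((-0.25)·(-0.25) + (1.75)·(1.75) + (-3.25)·(-3.25) + (1.75)·(1.75)) / 3 = 16.75/3 = 5.5833
  s[X_1,X_2] = ((-0.25)·(1.5) + (1.75)·(-1.5) + (-3.25)·(0.5) + (1.75)·(-0.5)) / 3 = -5.5/3 = -1.8333
  s[X_2,X_2] = ((1.5)·(1.5) + (-1.5)·(-1.5) + (0.5)·(0.5) + (-0.5)·(-0.5)) / 3 = 5/3 = 1.6667
  Sample standard deviations s_i = √(s[i,i]):
  s(X_1) = √(5.5833) = 2.3629
  s(X_2) = √(1.6667) = 1.291

Step 3 — r_{ij} = s_{ij} / (s_i · s_j):
  r[X_1,X_1] = 1 (diagonal).
  r[X_1,X_2] = -1.8333 / (2.3629 · 1.291) = -1.8333 / 3.0505 = -0.601
  r[X_2,X_2] = 1 (diagonal).

R is symmetric with unit diagonal. Assembling:

R = [[1, -0.601],
 [-0.601, 1]]


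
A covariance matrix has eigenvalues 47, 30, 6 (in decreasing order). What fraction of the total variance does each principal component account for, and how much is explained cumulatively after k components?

Step 1 — total variance = trace(Sigma) = Σ λ_i = 47 + 30 + 6 = 83.

Step 2 — fraction explained by component i = λ_i / Σ λ:
  PC1: 47/83 = 0.5663
  PC2: 30/83 = 0.3614
  PC3: 6/83 = 0.0723

Step 3 — cumulative fraction after k components = (λ_1 + ... + λ_k) / Σ λ:
  k = 1: 47/83 = 0.5663
  k = 2: (47 + 30)/83 = 77/83 = 0.9277
  k = 3: (47 + 30 + 6)/83 = 83/83 = 1

Summary (fraction, with percent):

explained: PC1 0.5663 (56.63%), PC2 0.3614 (36.14%), PC3 0.0723 (7.23%);  cumulative: 0.5663, 0.9277, 1


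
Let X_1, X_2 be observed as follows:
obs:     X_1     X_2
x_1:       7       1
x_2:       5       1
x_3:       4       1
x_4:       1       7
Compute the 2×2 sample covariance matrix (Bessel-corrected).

Step 1 — column means:
  mean(X_1) = (7 + 5 + 4 + 1) / 4 = 17/4 = 4.25
  mean(X_2) = (1 + 1 + 1 + 7) / 4 = 10/4 = 2.5

Step 2 — sample covariance S[i,j] = (1/(n-1)) · Σ_k (x_{k,i} - mean_i) · (x_{k,j} - mean_j), with n-1 = 3.
  S[X_1,X_1] = ((2.75)·(2.75) + (0.75)·(0.75) + (-0.25)·(-0.25) + (-3.25)·(-3.25)) / 3 = 18.75/3 = 6.25
  S[X_1,X_2] = ((2.75)·(-1.5) + (0.75)·(-1.5) + (-0.25)·(-1.5) + (-3.25)·(4.5)) / 3 = -19.5/3 = -6.5
  S[X_2,X_2] = ((-1.5)·(-1.5) + (-1.5)·(-1.5) + (-1.5)·(-1.5) + (4.5)·(4.5)) / 3 = 27/3 = 9

S is symmetric (S[j,i] = S[i,j]). Assembling:

S = [[6.25, -6.5],
 [-6.5, 9]]


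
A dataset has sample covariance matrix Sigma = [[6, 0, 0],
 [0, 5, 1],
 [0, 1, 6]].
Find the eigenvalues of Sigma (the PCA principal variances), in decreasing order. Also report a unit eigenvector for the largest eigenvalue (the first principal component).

Step 1 — characteristic polynomial p(λ) = det(λI - Sigma) = λ³ - tr·λ² + c_1·λ - det, where tr = trace, c_1 = sum of the principal 2×2 minors, det = det(Sigma):
  tr = 6 + 5 + 6 = 17,
  c_1 = (6·5 - (0)²) + (6·6 - (0)²) + (5·6 - (1)²) = 30 + 36 + 29 = 95,
  det = 6·(5·6 - (1)²) - (0)·((0)·6 - (1)·(0)) + (0)·((0)·(1) - 5·(0)) = 6·(29) - (0)·(0) + (0)·(0) = 174.
  So p(λ) = λ³ - 17λ² + 95λ - 174.
Step 2 — look for an integer root (rational root theorem: any rational root is an integer divisor of 174). Testing λ = 6:
  p(6) = 216 - 612 + 570 - 174 = 0  ✓
  Dividing out (λ - 6): p(λ) = (λ - 6)(λ² - 11λ + 29).
Step 3 — remaining eigenvalues from the quadratic λ² - 11λ + 29 = 0:
  Δ = 11² - 4·29 = 121 - 116 = 5,  λ = (11 ± √5)/2 = (11 ± 2.2361)/2 ≈ 6.618 or 4.382.
  Sorted: λ_1 = 6.618,  λ_2 = 6,  λ_3 = 4.382  (check: sum = 17 = tr ✓).

Step 4 — unit eigenvector for λ_1 ≈ 6.618: v spans the null space of (Sigma - λ_1 I), whose rows are
  r_1 = (-0.618, 0, 0),  r_2 = (0, -1.618, 1),  r_3 = (0, 1, -0.618).
  v is orthogonal to every row, so take v ∝ r_1 × r_2 = ((0)·(1) - (0)·(-1.618), (0)·(0) - (-0.618)·(1), (-0.618)·(-1.618) - (0)·(0)) ≈ (0, 0.618, 1).
  Let u = (0, 0.618, 1).
  ||u|| = √((0)² + (0.618)² + (1)²) = √(1.382) ≈ 1.1756,  v_1 = u/||u|| ≈ (0, 0.5257, 0.8507) (||v_1|| = 1).

λ_1 = 6.618,  λ_2 = 6,  λ_3 = 4.382;  v_1 ≈ (0, 0.5257, 0.8507)


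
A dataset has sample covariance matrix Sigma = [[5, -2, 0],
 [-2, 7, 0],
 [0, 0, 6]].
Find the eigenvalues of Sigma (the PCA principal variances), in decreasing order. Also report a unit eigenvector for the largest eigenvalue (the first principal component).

Step 1 — characteristic polynomial p(λ) = det(λI - Sigma) = λ³ - tr·λ² + c_1·λ - det, where tr = trace, c_1 = sum of the principal 2×2 minors, det = det(Sigma):
  tr = 5 + 7 + 6 = 18,
  c_1 = (5·7 - (-2)²) + (5·6 - (0)²) + (7·6 - (0)²) = 31 + 30 + 42 = 103,
  det = 5·(7·6 - (0)²) - (-2)·((-2)·6 - (0)·(0)) + (0)·((-2)·(0) - 7·(0)) = 5·(42) - (-2)·(-12) + (0)·(0) = 186.
  So p(λ) = λ³ - 18λ² + 103λ - 186.
Step 2 — look for an integer root (rational root theorem: any rational root is an integer divisor of 186). Testing λ = 6:
  p(6) = 216 - 648 + 618 - 186 = 0  ✓
  Dividing out (λ - 6): p(λ) = (λ - 6)(λ² - 12λ + 31).
Step 3 — remaining eigenvalues from the quadratic λ² - 12λ + 31 = 0:
  Δ = 12² - 4·31 = 144 - 124 = 20,  λ = (12 ± √20)/2 = (12 ± 4.4721)/2 ≈ 8.2361 or 3.7639.
  Sorted: λ_1 = 8.2361,  λ_2 = 6,  λ_3 = 3.7639  (check: sum = 18 = tr ✓).

Step 4 — unit eigenvector for λ_1 ≈ 8.2361: v spans the null space of (Sigma - λ_1 I), whose rows are
  r_1 = (-3.2361, -2, 0),  r_2 = (-2, -1.2361, 0),  r_3 = (0, 0, -2.2361).
  v is orthogonal to every row, so take v ∝ r_1 × r_3 = ((-2)·(-2.2361) - (0)·(0), (0)·(0) - (-3.2361)·(-2.2361), (-3.2361)·(0) - (-2)·(0)) ≈ (4.4721, -7.2361, 0).
  Let u = (4.4721, -7.2361, 0).
  ||u|| = √((4.4721)² + (-7.2361)² + (0)²) = √(72.3607) ≈ 8.5065,  v_1 = u/||u|| ≈ (0.5257, -0.8507, 0) (||v_1|| = 1).

λ_1 = 8.2361,  λ_2 = 6,  λ_3 = 3.7639;  v_1 ≈ (0.5257, -0.8507, 0)


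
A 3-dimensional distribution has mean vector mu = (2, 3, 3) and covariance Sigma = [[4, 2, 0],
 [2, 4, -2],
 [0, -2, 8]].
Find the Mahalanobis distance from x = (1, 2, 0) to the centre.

Step 1 — centre the observation: (x - mu) = (-1, -1, -3).

Step 2 — invert Sigma (cofactor / det for 3×3, or solve directly):
  Sigma^{-1} = [[0.35, -0.2, -0.05],
 [-0.2, 0.4, 0.1],
 [-0.05, 0.1, 0.15]].

Step 3 — form the quadratic (x - mu)^T · Sigma^{-1} · (x - mu):
  Sigma^{-1} · (x - mu) = (0, -0.5, -0.5).
  (x - mu)^T · [Sigma^{-1} · (x - mu)] = (-1)·(0) + (-1)·(-0.5) + (-3)·(-0.5) = 2.

Step 4 — take square root: d = √(2) ≈ 1.4142.

d(x, mu) = √(2) ≈ 1.4142


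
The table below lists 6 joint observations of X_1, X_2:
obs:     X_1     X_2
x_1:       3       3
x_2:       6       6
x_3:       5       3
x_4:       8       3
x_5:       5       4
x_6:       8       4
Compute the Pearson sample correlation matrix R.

Step 1 — column means:
  mean(X_1) = (3 + 6 + 5 + 8 + 5 + 8) / 6 = 35/6 = 5.8333
  mean(X_2) = (3 + 6 + 3 + 3 + 4 + 4) / 6 = 23/6 = 3.8333

Step 2 — sample variances and covariances s[i,j] = (1/(n-1)) · Σ_k (x_{k,i} - mean_i) · (x_{k,j} - mean_j), with n-1 = 5:
  s[X_1,X_1] = ((-2.8333)·(-2.8333) + (0.1667)·(0.1667) + (-0.8333)·(-0.8333) + (2.1667)·(2.1667) + (-0.8333)·(-0.8333) + (2.1667)·(2.1667)) / 5 = 18.8333/5 = 3.7667
  s[X_1,X_2] = ((-2.8333)·(-0.8333) + (0.1667)·(2.1667) + (-0.8333)·(-0.8333) + (2.1667)·(-0.8333) + (-0.8333)·(0.1667) + (2.1667)·(0.1667)) / 5 = 1.8333/5 = 0.3667
  s[X_2,X_2] = ((-0.8333)·(-0.8333) + (2.1667)·(2.1667) + (-0.8333)·(-0.8333) + (-0.8333)·(-0.8333) + (0.1667)·(0.1667) + (0.1667)·(0.1667)) / 5 = 6.8333/5 = 1.3667
  Sample standard deviations s_i = √(s[i,i]):
  s(X_1) = √(3.7667) = 1.9408
  s(X_2) = √(1.3667) = 1.169

Step 3 — r_{ij} = s_{ij} / (s_i · s_j):
  r[X_1,X_1] = 1 (diagonal).
  r[X_1,X_2] = 0.3667 / (1.9408 · 1.169) = 0.3667 / 2.2689 = 0.1616
  r[X_2,X_2] = 1 (diagonal).

R is symmetric with unit diagonal. Assembling:

R = [[1, 0.1616],
 [0.1616, 1]]
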